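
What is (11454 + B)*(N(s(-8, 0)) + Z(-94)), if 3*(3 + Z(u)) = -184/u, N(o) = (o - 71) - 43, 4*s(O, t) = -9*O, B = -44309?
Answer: 455600285/141 ≈ 3.2312e+6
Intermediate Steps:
s(O, t) = -9*O/4 (s(O, t) = (-9*O)/4 = -9*O/4)
N(o) = -114 + o (N(o) = (-71 + o) - 43 = -114 + o)
Z(u) = -3 - 184/(3*u) (Z(u) = -3 + (-184/u)/3 = -3 - 184/(3*u))
(11454 + B)*(N(s(-8, 0)) + Z(-94)) = (11454 - 44309)*((-114 - 9/4*(-8)) + (-3 - 184/3/(-94))) = -32855*((-114 + 18) + (-3 - 184/3*(-1/94))) = -32855*(-96 + (-3 + 92/141)) = -32855*(-96 - 331/141) = -32855*(-13867/141) = 455600285/141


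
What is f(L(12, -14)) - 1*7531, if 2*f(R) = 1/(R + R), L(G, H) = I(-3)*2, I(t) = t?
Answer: -180745/24 ≈ -7531.0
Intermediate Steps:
L(G, H) = -6 (L(G, H) = -3*2 = -6)
f(R) = 1/(4*R) (f(R) = 1/(2*(R + R)) = 1/(2*((2*R))) = (1/(2*R))/2 = 1/(4*R))
f(L(12, -14)) - 1*7531 = (1/4)/(-6) - 1*7531 = (1/4)*(-1/6) - 7531 = -1/24 - 7531 = -180745/24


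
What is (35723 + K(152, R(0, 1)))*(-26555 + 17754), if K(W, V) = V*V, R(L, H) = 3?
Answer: -314477332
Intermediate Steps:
K(W, V) = V**2
(35723 + K(152, R(0, 1)))*(-26555 + 17754) = (35723 + 3**2)*(-26555 + 17754) = (35723 + 9)*(-8801) = 35732*(-8801) = -314477332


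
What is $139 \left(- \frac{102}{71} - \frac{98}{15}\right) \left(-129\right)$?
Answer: $\frac{50732776}{355} \approx 1.4291 \cdot 10^{5}$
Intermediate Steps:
$139 \left(- \frac{102}{71} - \frac{98}{15}\right) \left(-129\right) = 139 \left(- \frac{8488}{1065}\right) \left(-129\right) = \left(- \frac{1179832}{1065}\right) \left(-129\right) = \frac{50732776}{355}$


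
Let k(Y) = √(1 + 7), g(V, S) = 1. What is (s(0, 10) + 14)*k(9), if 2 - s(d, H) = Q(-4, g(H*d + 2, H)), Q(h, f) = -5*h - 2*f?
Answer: -4*√2 ≈ -5.6569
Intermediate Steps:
k(Y) = 2*√2 (k(Y) = √8 = 2*√2)
s(d, H) = -16 (s(d, H) = 2 - (-5*(-4) - 2*1) = 2 - (20 - 2) = 2 - 1*18 = 2 - 18 = -16)
(s(0, 10) + 14)*k(9) = (-16 + 14)*(2*√2) = -4*√2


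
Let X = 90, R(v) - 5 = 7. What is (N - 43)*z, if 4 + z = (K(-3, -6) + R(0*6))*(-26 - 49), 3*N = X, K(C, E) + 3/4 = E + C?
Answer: 8983/4 ≈ 2245.8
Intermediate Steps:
R(v) = 12 (R(v) = 5 + 7 = 12)
K(C, E) = -¾ + C + E (K(C, E) = -¾ + (E + C) = -¾ + (C + E) = -¾ + C + E)
N = 30 (N = (⅓)*90 = 30)
z = -691/4 (z = -4 + ((-¾ - 3 - 6) + 12)*(-26 - 49) = -4 + (-39/4 + 12)*(-75) = -4 + (9/4)*(-75) = -4 - 675/4 = -691/4 ≈ -172.75)
(N - 43)*z = (30 - 43)*(-691/4) = -13*(-691/4) = 8983/4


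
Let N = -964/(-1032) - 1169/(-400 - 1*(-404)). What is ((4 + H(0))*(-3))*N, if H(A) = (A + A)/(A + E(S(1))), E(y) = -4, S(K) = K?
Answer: 150319/43 ≈ 3495.8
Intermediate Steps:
H(A) = 2*A/(-4 + A) (H(A) = (A + A)/(A - 4) = (2*A)/(-4 + A) = 2*A/(-4 + A))
N = -150319/516 (N = -964*(-1/1032) - 1169/(-400 + 404) = 241/258 - 1169/4 = -150319/516 ≈ -291.32)
((4 + H(0))*(-3))*N = ((4 + 2*0/(-4 + 0))*(-3))*(-150319/516) = ((4 + 2*0/(-4))*(-3))*(-150319/516) = ((4 + 2*0*(-¼))*(-3))*(-150319/516) = ((4 + 0)*(-3))*(-150319/516) = (4*(-3))*(-150319/516) = -12*(-150319/516) = 150319/43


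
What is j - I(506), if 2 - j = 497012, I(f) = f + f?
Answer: -498022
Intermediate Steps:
I(f) = 2*f
j = -497010 (j = 2 - 1*497012 = 2 - 497012 = -497010)
j - I(506) = -497010 - 2*506 = -497010 - 1*1012 = -497010 - 1012 = -498022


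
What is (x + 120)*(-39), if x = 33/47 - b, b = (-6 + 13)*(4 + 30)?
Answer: 215007/47 ≈ 4574.6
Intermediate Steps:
b = 238 (b = 7*34 = 238)
x = -11153/47 (x = 33/47 - 1*238 = 33*(1/47) - 238 = 33/47 - 238 = -11153/47 ≈ -237.30)
(x + 120)*(-39) = (-11153/47 + 120)*(-39) = -5513/47*(-39) = 215007/47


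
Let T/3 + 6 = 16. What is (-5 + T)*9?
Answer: 225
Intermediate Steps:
T = 30 (T = -18 + 3*16 = -18 + 48 = 30)
(-5 + T)*9 = (-5 + 30)*9 = 25*9 = 225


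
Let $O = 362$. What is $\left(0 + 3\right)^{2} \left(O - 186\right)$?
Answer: $1584$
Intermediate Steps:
$\left(0 + 3\right)^{2} \left(O - 186\right) = \left(0 + 3\right)^{2} \left(362 - 186\right) = 3^{2} \cdot 176 = 9 \cdot 176 = 1584$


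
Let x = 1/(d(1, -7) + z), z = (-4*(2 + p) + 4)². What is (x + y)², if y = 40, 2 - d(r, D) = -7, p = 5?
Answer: 547606801/342225 ≈ 1600.1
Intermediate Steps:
d(r, D) = 9 (d(r, D) = 2 - 1*(-7) = 2 + 7 = 9)
z = 576 (z = (-4*(2 + 5) + 4)² = (-4*7 + 4)² = (-28 + 4)² = (-24)² = 576)
x = 1/585 (x = 1/(9 + 576) = 1/585 ≈ 0.0017094)
(x + y)² = (1/585 + 40)² = (23401/585)² = 547606801/342225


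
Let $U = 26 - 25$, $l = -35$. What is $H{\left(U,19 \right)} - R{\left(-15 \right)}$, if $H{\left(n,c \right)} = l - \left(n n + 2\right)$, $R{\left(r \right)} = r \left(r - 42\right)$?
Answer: $-893$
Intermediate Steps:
$U = 1$
$R{\left(r \right)} = r \left(-42 + r\right)$
$H{\left(n,c \right)} = -37 - n^{2}$ ($H{\left(n,c \right)} = -35 - \left(n n + 2\right) = -35 - \left(n^{2} + 2\right) = -35 - \left(2 + n^{2}\right) = -37 - n^{2}$)
$H{\left(U,19 \right)} - R{\left(-15 \right)} = \left(-37 - 1^{2}\right) - - 15 \left(-42 - 15\right) = \left(-37 - 1\right) - \left(-15\right) \left(-57\right) = \left(-37 - 1\right) - 855 = -38 - 855 = -893$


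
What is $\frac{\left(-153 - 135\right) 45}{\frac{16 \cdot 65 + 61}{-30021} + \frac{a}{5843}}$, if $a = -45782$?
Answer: $\frac{50518858464}{30685657} \approx 1646.3$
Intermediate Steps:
$\frac{\left(-153 - 135\right) 45}{\frac{16 \cdot 65 + 61}{-30021} + \frac{a}{5843}} = \frac{\left(-153 - 135\right) 45}{\frac{16 \cdot 65 + 61}{-30021} - \frac{45782}{5843}} = \frac{\left(-288\right) 45}{\left(1040 + 61\right) \left(- \frac{1}{30021}\right) - \frac{45782}{5843}} = - \frac{12960}{1101 \left(- \frac{1}{30021}\right) - \frac{45782}{5843}} = - \frac{12960}{- \frac{367}{10007} - \frac{45782}{5843}} = - \frac{12960}{- \frac{460284855}{58470901}} = \left(-12960\right) \left(- \frac{58470901}{460284855}\right) = \frac{50518858464}{30685657}$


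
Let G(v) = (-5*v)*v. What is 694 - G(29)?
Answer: 4899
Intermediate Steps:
G(v) = -5*v²
694 - G(29) = 694 - (-5)*29² = 694 - (-5)*841 = 694 - 1*(-4205) = 694 + 4205 = 4899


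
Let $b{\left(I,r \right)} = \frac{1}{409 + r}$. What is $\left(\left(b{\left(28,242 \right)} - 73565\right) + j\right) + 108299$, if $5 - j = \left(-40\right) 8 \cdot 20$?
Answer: $\frac{26781490}{651} \approx 41139.0$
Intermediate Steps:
$j = 6405$ ($j = 5 - \left(-40\right) 8 \cdot 20 = 5 - \left(-320\right) 20 = 5 - -6400 = 5 + 6400 = 6405$)
$\left(\left(b{\left(28,242 \right)} - 73565\right) + j\right) + 108299 = \left(\left(\frac{1}{409 + 242} - 73565\right) + 6405\right) + 108299 = \left(\left(\frac{1}{651} - 73565\right) + 6405\right) + 108299 = \left(- \frac{47890814}{651} + 6405\right) + 108299 = - \frac{43721159}{651} + 108299 = \frac{26781490}{651}$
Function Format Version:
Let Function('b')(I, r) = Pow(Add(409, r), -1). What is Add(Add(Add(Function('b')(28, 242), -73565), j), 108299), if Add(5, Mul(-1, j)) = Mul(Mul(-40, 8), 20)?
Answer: Rational(26781490, 651) ≈ 41139.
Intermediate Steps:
j = 6405 (j = Add(5, Mul(-1, Mul(Mul(-40, 8), 20))) = Add(5, Mul(-1, Mul(-320, 20))) = Add(5, Mul(-1, -6400)) = Add(5, 6400) = 6405)
Add(Add(Add(Function('b')(28, 242), -73565), j), 108299) = Add(Add(Add(Pow(Add(409, 242), -1), -73565), 6405), 108299) = Add(Add(Add(Pow(651, -1), -73565), 6405), 108299) = Add(Add(Add(Rational(1, 651), -73565), 6405), 108299) = Add(Add(Rational(-47890814, 651), 6405), 108299) = Add(Rational(-43721159, 651), 108299) = Rational(26781490, 651)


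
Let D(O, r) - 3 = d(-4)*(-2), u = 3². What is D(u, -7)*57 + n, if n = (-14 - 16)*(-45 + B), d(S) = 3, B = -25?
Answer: 1929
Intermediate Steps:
u = 9
n = 2100 (n = (-14 - 16)*(-45 - 25) = -30*(-70) = 2100)
D(O, r) = -3 (D(O, r) = 3 + 3*(-2) = 3 - 6 = -3)
D(u, -7)*57 + n = -3*57 + 2100 = -171 + 2100 = 1929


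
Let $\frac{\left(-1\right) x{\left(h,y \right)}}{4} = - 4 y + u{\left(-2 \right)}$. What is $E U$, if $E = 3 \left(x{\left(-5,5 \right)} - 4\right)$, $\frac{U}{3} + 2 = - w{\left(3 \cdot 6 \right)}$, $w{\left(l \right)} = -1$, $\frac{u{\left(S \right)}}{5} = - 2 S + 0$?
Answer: $36$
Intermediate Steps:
$u{\left(S \right)} = - 10 S$ ($u{\left(S \right)} = 5 \left(- 2 S + 0\right) = 5 \left(- 2 S\right) = - 10 S$)
$x{\left(h,y \right)} = -80 + 16 y$ ($x{\left(h,y \right)} = - 4 \left(- 4 y - -20\right) = - 4 \left(- 4 y + 20\right) = - 4 \left(20 - 4 y\right) = -80 + 16 y$)
$U = -3$ ($U = -6 + 3 \left(\left(-1\right) \left(-1\right)\right) = -6 + 3 \cdot 1 = -6 + 3 = -3$)
$E = -12$ ($E = 3 \left(\left(-80 + 16 \cdot 5\right) - 4\right) = 3 \left(\left(-80 + 80\right) - 4\right) = 3 \left(0 - 4\right) = 3 \left(-4\right) = -12$)
$E U = \left(-12\right) \left(-3\right) = 36$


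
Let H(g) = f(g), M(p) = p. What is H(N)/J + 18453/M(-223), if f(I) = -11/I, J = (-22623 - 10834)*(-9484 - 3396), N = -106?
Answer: -842899325628427/10186232570080 ≈ -82.749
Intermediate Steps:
J = 430926160 (J = -33457*(-12880) = 430926160)
H(g) = -11/g
H(N)/J + 18453/M(-223) = -11/(-106)/430926160 + 18453/(-223) = -11*(-1/106)*(1/430926160) + 18453*(-1/223) = (11/106)*(1/430926160) - 18453/223 = 11/45678172960 - 18453/223 = -842899325628427/10186232570080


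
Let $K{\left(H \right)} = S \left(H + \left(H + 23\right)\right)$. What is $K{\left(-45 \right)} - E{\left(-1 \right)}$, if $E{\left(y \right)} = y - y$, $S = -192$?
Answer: $12864$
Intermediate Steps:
$E{\left(y \right)} = 0$
$K{\left(H \right)} = -4416 - 384 H$ ($K{\left(H \right)} = - 192 \left(H + \left(H + 23\right)\right) = - 192 \left(H + \left(23 + H\right)\right) = - 192 \left(23 + 2 H\right) = -4416 - 384 H$)
$K{\left(-45 \right)} - E{\left(-1 \right)} = \left(-4416 - -17280\right) - 0 = \left(-4416 + 17280\right) + 0 = 12864 + 0 = 12864$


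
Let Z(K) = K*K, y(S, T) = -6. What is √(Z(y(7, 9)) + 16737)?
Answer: √16773 ≈ 129.51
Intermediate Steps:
Z(K) = K²
√(Z(y(7, 9)) + 16737) = √((-6)² + 16737) = √(36 + 16737) = √16773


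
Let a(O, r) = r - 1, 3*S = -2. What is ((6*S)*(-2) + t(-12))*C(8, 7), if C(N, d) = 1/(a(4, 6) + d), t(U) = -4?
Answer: ⅓ ≈ 0.33333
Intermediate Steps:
S = -⅔ (S = (⅓)*(-2) = -⅔ ≈ -0.66667)
a(O, r) = -1 + r
C(N, d) = 1/(5 + d) (C(N, d) = 1/((-1 + 6) + d) = 1/(5 + d))
((6*S)*(-2) + t(-12))*C(8, 7) = ((6*(-⅔))*(-2) - 4)/(5 + 7) = (-4*(-2) - 4)/12 = (8 - 4)*(1/12) = 4*(1/12) = ⅓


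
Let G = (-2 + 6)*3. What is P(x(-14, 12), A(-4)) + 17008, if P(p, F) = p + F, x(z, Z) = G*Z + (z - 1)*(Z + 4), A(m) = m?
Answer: 16908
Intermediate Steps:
G = 12 (G = 4*3 = 12)
x(z, Z) = 12*Z + (-1 + z)*(4 + Z) (x(z, Z) = 12*Z + (z - 1)*(Z + 4) = 12*Z + (-1 + z)*(4 + Z))
P(p, F) = F + p
P(x(-14, 12), A(-4)) + 17008 = (-4 + (-4 + 4*(-14) + 11*12 + 12*(-14))) + 17008 = (-4 + (-4 - 56 + 132 - 168)) + 17008 = (-4 - 96) + 17008 = -100 + 17008 = 16908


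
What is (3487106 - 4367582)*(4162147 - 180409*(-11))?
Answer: -5411974283496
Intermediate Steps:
(3487106 - 4367582)*(4162147 - 180409*(-11)) = -880476*(4162147 + 1984499) = -880476*6146646 = -5411974283496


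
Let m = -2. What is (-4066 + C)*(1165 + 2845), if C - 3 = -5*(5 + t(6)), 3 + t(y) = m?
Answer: -16292630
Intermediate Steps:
t(y) = -5 (t(y) = -3 - 2 = -5)
C = 3 (C = 3 - 5*(5 - 5) = 3 - 5*0 = 3 + 0 = 3)
(-4066 + C)*(1165 + 2845) = (-4066 + 3)*(1165 + 2845) = -4063*4010 = -16292630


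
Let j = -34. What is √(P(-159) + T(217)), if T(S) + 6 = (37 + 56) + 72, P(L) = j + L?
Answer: I*√34 ≈ 5.8309*I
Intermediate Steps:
P(L) = -34 + L
T(S) = 159 (T(S) = -6 + ((37 + 56) + 72) = -6 + (93 + 72) = -6 + 165 = 159)
√(P(-159) + T(217)) = √((-34 - 159) + 159) = √(-193 + 159) = √(-34) = I*√34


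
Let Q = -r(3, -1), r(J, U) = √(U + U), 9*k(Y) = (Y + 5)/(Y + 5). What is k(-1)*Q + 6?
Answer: 6 - I*√2/9 ≈ 6.0 - 0.15713*I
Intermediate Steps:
k(Y) = ⅑ (k(Y) = ((Y + 5)/(Y + 5))/9 = ((5 + Y)/(5 + Y))/9 = (⅑)*1 = ⅑)
r(J, U) = √2*√U (r(J, U) = √(2*U) = √2*√U)
Q = -I*√2 (Q = -√2*√(-1) = -√2*I = -I*√2 ≈ -1.4142*I)
k(-1)*Q + 6 = (-I*√2)/9 + 6 = -I*√2/9 + 6 = 6 - I*√2/9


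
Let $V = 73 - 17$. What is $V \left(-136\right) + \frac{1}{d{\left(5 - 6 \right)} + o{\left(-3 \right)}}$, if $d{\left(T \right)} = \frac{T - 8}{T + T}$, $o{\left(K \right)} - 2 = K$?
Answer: $- \frac{53310}{7} \approx -7615.7$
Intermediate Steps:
$o{\left(K \right)} = 2 + K$
$d{\left(T \right)} = \frac{-8 + T}{2 T}$
$V = 56$ ($V = 73 - 17 = 56$)
$V \left(-136\right) + \frac{1}{d{\left(5 - 6 \right)} + o{\left(-3 \right)}} = 56 \left(-136\right) + \frac{1}{\frac{-8 + \left(5 - 6\right)}{2 \left(5 - 6\right)} + \left(2 - 3\right)} = -7616 + \frac{1}{\frac{-8 + \left(5 - 6\right)}{2 \left(5 - 6\right)} - 1} = -7616 + \frac{1}{\frac{-8 - 1}{2 \left(-1\right)} - 1} = -7616 + \frac{1}{\frac{1}{2} \left(-1\right) \left(-9\right) - 1} = -7616 + \frac{1}{\frac{9}{2} - 1} = -7616 + \frac{1}{\frac{7}{2}} = -7616 + \frac{2}{7} = - \frac{53310}{7}$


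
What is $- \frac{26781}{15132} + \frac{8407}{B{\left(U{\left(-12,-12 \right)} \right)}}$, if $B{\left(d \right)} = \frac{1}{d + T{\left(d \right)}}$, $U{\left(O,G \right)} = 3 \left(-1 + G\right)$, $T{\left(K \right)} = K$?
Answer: $- \frac{3307591751}{5044} \approx -6.5575 \cdot 10^{5}$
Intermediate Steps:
$U{\left(O,G \right)} = -3 + 3 G$
$B{\left(d \right)} = \frac{1}{2 d}$ ($B{\left(d \right)} = \frac{1}{d + d} = \frac{1}{2 d}$)
$- \frac{26781}{15132} + \frac{8407}{B{\left(U{\left(-12,-12 \right)} \right)}} = - \frac{26781}{15132} + \frac{8407}{\frac{1}{2} \frac{1}{-3 + 3 \left(-12\right)}} = \left(-26781\right) \frac{1}{15132} + \frac{8407}{\frac{1}{2} \frac{1}{-3 - 36}} = - \frac{8927}{5044} + \frac{8407}{\frac{1}{2} \frac{1}{-39}} = - \frac{8927}{5044} + \frac{8407}{\frac{1}{2} \left(- \frac{1}{39}\right)} = - \frac{8927}{5044} + \frac{8407}{- \frac{1}{78}} = - \frac{8927}{5044} + 8407 \left(-78\right) = - \frac{8927}{5044} - 655746 = - \frac{3307591751}{5044}$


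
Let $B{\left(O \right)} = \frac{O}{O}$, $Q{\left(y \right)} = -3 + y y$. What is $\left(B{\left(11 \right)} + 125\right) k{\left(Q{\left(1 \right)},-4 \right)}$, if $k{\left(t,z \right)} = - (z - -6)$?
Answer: $-252$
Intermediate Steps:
$Q{\left(y \right)} = -3 + y^{2}$
$k{\left(t,z \right)} = -6 - z$ ($k{\left(t,z \right)} = - (z + 6) = - (6 + z) = -6 - z$)
$B{\left(O \right)} = 1$
$\left(B{\left(11 \right)} + 125\right) k{\left(Q{\left(1 \right)},-4 \right)} = \left(1 + 125\right) \left(-6 - -4\right) = 126 \left(-6 + 4\right) = 126 \left(-2\right) = -252$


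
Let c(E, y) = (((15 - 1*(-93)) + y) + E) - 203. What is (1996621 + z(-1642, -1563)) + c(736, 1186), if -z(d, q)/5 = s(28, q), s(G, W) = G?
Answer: 1998308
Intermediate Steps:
z(d, q) = -140 (z(d, q) = -5*28 = -140)
c(E, y) = -95 + E + y (c(E, y) = (((15 + 93) + y) + E) - 203 = ((108 + y) + E) - 203 = (108 + E + y) - 203 = -95 + E + y)
(1996621 + z(-1642, -1563)) + c(736, 1186) = (1996621 - 140) + (-95 + 736 + 1186) = 1996481 + 1827 = 1998308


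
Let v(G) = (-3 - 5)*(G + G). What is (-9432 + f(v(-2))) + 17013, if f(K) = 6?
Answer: 7587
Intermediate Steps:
v(G) = -16*G
(-9432 + f(v(-2))) + 17013 = (-9432 + 6) + 17013 = -9426 + 17013 = 7587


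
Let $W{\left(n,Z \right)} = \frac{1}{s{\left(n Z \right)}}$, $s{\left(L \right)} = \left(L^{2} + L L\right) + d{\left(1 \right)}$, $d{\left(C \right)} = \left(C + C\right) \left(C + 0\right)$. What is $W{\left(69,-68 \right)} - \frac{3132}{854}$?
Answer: $- \frac{68950556753}{18800694710} \approx -3.6674$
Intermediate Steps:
$d{\left(C \right)} = 2 C^{2}$ ($d{\left(C \right)} = 2 C C = 2 C^{2}$)
$s{\left(L \right)} = 2 + 2 L^{2}$ ($s{\left(L \right)} = \left(L^{2} + L L\right) + 2 \cdot 1^{2} = \left(L^{2} + L^{2}\right) + 2 \cdot 1 = 2 L^{2} + 2 = 2 + 2 L^{2}$)
$W{\left(n,Z \right)} = \frac{1}{2 + 2 Z^{2} n^{2}}$ ($W{\left(n,Z \right)} = \frac{1}{2 + 2 \left(n Z\right)^{2}} = \frac{1}{2 + 2 \left(Z n\right)^{2}} = \frac{1}{2 + 2 Z^{2} n^{2}}$)
$W{\left(69,-68 \right)} - \frac{3132}{854} = \frac{1}{2 \left(1 + \left(-68\right)^{2} \cdot 69^{2}\right)} - \frac{3132}{854} = \frac{1}{2 \left(1 + 4624 \cdot 4761\right)} - 3132 \cdot \frac{1}{854} = \frac{1}{2 \left(1 + 22014864\right)} - \frac{1566}{427} = \frac{1}{2 \cdot 22014865} - \frac{1566}{427} = \frac{1}{2} \cdot \frac{1}{22014865} - \frac{1566}{427} = \frac{1}{44029730} - \frac{1566}{427} = - \frac{68950556753}{18800694710}$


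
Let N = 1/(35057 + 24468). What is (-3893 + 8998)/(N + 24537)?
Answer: 303875125/1460564926 ≈ 0.20805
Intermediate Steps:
N = 1/59525 ≈ 1.6800e-5
(-3893 + 8998)/(N + 24537) = (-3893 + 8998)/(1/59525 + 24537) = 5105/(1460564926/59525) = 5105*(59525/1460564926) = 303875125/1460564926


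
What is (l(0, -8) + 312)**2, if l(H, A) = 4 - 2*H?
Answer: 99856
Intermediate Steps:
(l(0, -8) + 312)**2 = ((4 - 2*0) + 312)**2 = ((4 + 0) + 312)**2 = (4 + 312)**2 = 316**2 = 99856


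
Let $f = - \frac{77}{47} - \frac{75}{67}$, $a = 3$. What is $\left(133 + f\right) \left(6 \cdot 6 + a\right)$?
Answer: $\frac{15995187}{3149} \approx 5079.5$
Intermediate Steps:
$f = - \frac{8684}{3149}$ ($f = \left(-77\right) \frac{1}{47} - \frac{75}{67} = - \frac{77}{47} - \frac{75}{67} = - \frac{8684}{3149} \approx -2.7577$)
$\left(133 + f\right) \left(6 \cdot 6 + a\right) = \left(133 - \frac{8684}{3149}\right) \left(6 \cdot 6 + 3\right) = \frac{410133 \left(36 + 3\right)}{3149} = \frac{410133}{3149} \cdot 39 = \frac{15995187}{3149}$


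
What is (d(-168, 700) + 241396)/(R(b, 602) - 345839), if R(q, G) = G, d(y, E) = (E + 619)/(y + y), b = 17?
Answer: -81107737/115999632 ≈ -0.69921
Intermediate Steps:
d(y, E) = (619 + E)/(2*y) (d(y, E) = (619 + E)/((2*y)) = (619 + E)*(1/(2*y)) = (619 + E)/(2*y))
(d(-168, 700) + 241396)/(R(b, 602) - 345839) = ((½)*(619 + 700)/(-168) + 241396)/(602 - 345839) = ((½)*(-1/168)*1319 + 241396)/(-345237) = (-1319/336 + 241396)*(-1/345237) = (81107737/336)*(-1/345237) = -81107737/115999632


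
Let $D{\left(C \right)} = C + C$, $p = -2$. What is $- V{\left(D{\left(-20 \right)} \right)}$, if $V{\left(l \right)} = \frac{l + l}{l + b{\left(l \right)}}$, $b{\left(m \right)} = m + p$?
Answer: $- \frac{40}{41} \approx -0.97561$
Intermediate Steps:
$b{\left(m \right)} = -2 + m$ ($b{\left(m \right)} = m - 2 = -2 + m$)
$D{\left(C \right)} = 2 C$
$V{\left(l \right)} = \frac{2 l}{-2 + 2 l}$ ($V{\left(l \right)} = \frac{l + l}{l + \left(-2 + l\right)} = \frac{2 l}{-2 + 2 l}$)
$- V{\left(D{\left(-20 \right)} \right)} = - \frac{2 \left(-20\right)}{-1 + 2 \left(-20\right)} = - \frac{-40}{-1 - 40} = - \frac{-40}{-41} = - \frac{\left(-40\right) \left(-1\right)}{41} = \left(-1\right) \frac{40}{41} = - \frac{40}{41}$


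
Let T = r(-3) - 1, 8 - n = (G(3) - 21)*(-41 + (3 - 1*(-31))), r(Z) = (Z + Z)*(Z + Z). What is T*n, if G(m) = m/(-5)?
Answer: -5012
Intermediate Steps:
G(m) = -m/5 (G(m) = m*(-⅕) = -m/5)
r(Z) = 4*Z² (r(Z) = (2*Z)*(2*Z) = 4*Z²)
n = -716/5 (n = 8 - (-⅕*3 - 21)*(-41 + (3 - 1*(-31))) = 8 - (-⅗ - 21)*(-41 + (3 + 31)) = 8 - (-108)*(-41 + 34)/5 = 8 - (-108)*(-7)/5 = 8 - 1*756/5 = 8 - 756/5 = -716/5 ≈ -143.20)
T = 35 (T = 4*(-3)² - 1 = 4*9 - 1 = 36 - 1 = 35)
T*n = 35*(-716/5) = -5012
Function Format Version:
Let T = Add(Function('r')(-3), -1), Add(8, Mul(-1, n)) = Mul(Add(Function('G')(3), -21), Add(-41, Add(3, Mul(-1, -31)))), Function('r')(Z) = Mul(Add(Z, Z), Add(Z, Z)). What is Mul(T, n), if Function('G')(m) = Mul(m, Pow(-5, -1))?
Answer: -5012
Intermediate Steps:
Function('G')(m) = Mul(Rational(-1, 5), m) (Function('G')(m) = Mul(m, Rational(-1, 5)) = Mul(Rational(-1, 5), m))
Function('r')(Z) = Mul(4, Pow(Z, 2)) (Function('r')(Z) = Mul(Mul(2, Z), Mul(2, Z)) = Mul(4, Pow(Z, 2)))
n = Rational(-716, 5) (n = Add(8, Mul(-1, Mul(Add(Mul(Rational(-1, 5), 3), -21), Add(-41, Add(3, Mul(-1, -31)))))) = Add(8, Mul(-1, Mul(Add(Rational(-3, 5), -21), Add(-41, Add(3, 31))))) = Add(8, Mul(-1, Mul(Rational(-108, 5), Add(-41, 34)))) = Add(8, Mul(-1, Mul(Rational(-108, 5), -7))) = Add(8, Mul(-1, Rational(756, 5))) = Add(8, Rational(-756, 5)) = Rational(-716, 5) ≈ -143.20)
T = 35 (T = Add(Mul(4, Pow(-3, 2)), -1) = Add(Mul(4, 9), -1) = Add(36, -1) = 35)
Mul(T, n) = Mul(35, Rational(-716, 5)) = -5012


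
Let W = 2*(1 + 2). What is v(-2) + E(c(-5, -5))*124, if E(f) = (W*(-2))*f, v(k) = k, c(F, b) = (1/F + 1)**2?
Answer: -23858/25 ≈ -954.32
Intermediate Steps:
W = 6 (W = 2*3 = 6)
c(F, b) = (1 + 1/F)**2
E(f) = -12*f (E(f) = (6*(-2))*f = -12*f)
v(-2) + E(c(-5, -5))*124 = -2 - 12*(1 - 5)**2/(-5)**2*124 = -2 - 12*(-4)**2/25*124 = -2 - 12*16/25*124 = -2 - 192/25*124 = -2 - 23808/25 = -23858/25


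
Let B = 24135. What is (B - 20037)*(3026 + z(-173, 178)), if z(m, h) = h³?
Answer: 23124104244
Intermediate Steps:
(B - 20037)*(3026 + z(-173, 178)) = (24135 - 20037)*(3026 + 178³) = 4098*(3026 + 5639752) = 4098*5642778 = 23124104244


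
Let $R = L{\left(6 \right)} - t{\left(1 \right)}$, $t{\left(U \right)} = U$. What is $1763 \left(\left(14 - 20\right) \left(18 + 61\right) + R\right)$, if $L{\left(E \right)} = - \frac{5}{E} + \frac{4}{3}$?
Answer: $- \frac{1673087}{2} \approx -8.3654 \cdot 10^{5}$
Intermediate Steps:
$L{\left(E \right)} = \frac{4}{3} - \frac{5}{E}$ ($L{\left(E \right)} = - \frac{5}{E} + 4 \cdot \frac{1}{3} = - \frac{5}{E} + \frac{4}{3} = \frac{4}{3} - \frac{5}{E}$)
$R = - \frac{1}{2}$ ($R = \left(\frac{4}{3} - \frac{5}{6}\right) - 1 = \frac{1}{2} - 1 = - \frac{1}{2} \approx -0.5$)
$1763 \left(\left(14 - 20\right) \left(18 + 61\right) + R\right) = 1763 \left(\left(14 - 20\right) \left(18 + 61\right) - \frac{1}{2}\right) = 1763 \left(\left(-6\right) 79 - \frac{1}{2}\right) = 1763 \left(-474 - \frac{1}{2}\right) = 1763 \left(- \frac{949}{2}\right) = - \frac{1673087}{2}$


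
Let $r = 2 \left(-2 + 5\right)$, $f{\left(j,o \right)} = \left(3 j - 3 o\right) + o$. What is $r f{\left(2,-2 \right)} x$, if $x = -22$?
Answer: $-1320$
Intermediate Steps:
$f{\left(j,o \right)} = - 2 o + 3 j$ ($f{\left(j,o \right)} = \left(- 3 o + 3 j\right) + o = - 2 o + 3 j$)
$r = 6$ ($r = 2 \cdot 3 = 6$)
$r f{\left(2,-2 \right)} x = 6 \left(\left(-2\right) \left(-2\right) + 3 \cdot 2\right) \left(-22\right) = 6 \left(4 + 6\right) \left(-22\right) = 6 \cdot 10 \left(-22\right) = 60 \left(-22\right) = -1320$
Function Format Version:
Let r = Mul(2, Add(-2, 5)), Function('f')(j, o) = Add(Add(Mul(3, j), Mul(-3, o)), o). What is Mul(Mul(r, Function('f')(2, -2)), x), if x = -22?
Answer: -1320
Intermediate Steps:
Function('f')(j, o) = Add(Mul(-2, o), Mul(3, j)) (Function('f')(j, o) = Add(Add(Mul(-3, o), Mul(3, j)), o) = Add(Mul(-2, o), Mul(3, j)))
r = 6 (r = Mul(2, 3) = 6)
Mul(Mul(r, Function('f')(2, -2)), x) = Mul(Mul(6, Add(Mul(-2, -2), Mul(3, 2))), -22) = Mul(Mul(6, Add(4, 6)), -22) = Mul(Mul(6, 10), -22) = Mul(60, -22) = -1320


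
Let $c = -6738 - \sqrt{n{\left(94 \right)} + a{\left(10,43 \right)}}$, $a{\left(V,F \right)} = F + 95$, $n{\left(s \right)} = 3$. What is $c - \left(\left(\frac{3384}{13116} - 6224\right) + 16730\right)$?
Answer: $- \frac{18847974}{1093} - \sqrt{141} \approx -17256.0$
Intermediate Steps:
$a{\left(V,F \right)} = 95 + F$
$c = -6738 - \sqrt{141}$ ($c = -6738 - \sqrt{3 + \left(95 + 43\right)} = -6738 - \sqrt{3 + 138} = -6738 - \sqrt{141} \approx -6749.9$)
$c - \left(\left(\frac{3384}{13116} - 6224\right) + 16730\right) = \left(-6738 - \sqrt{141}\right) - \left(\left(\frac{3384}{13116} - 6224\right) + 16730\right) = \left(-6738 - \sqrt{141}\right) - \left(\left(3384 \cdot \frac{1}{13116} - 6224\right) + 16730\right) = \left(-6738 - \sqrt{141}\right) - \left(\left(\frac{282}{1093} - 6224\right) + 16730\right) = \left(-6738 - \sqrt{141}\right) - \left(- \frac{6802550}{1093} + 16730\right) = \left(-6738 - \sqrt{141}\right) - \frac{11483340}{1093} = - \frac{18847974}{1093} - \sqrt{141}$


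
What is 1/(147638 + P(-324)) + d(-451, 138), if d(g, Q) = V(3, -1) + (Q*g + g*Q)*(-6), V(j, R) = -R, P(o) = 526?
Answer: 110657320549/148164 ≈ 7.4686e+5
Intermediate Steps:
d(g, Q) = 1 - 12*Q*g (d(g, Q) = -1*(-1) + (Q*g + g*Q)*(-6) = 1 + (Q*g + Q*g)*(-6) = 1 + (2*Q*g)*(-6) = 1 - 12*Q*g)
1/(147638 + P(-324)) + d(-451, 138) = 1/(147638 + 526) + (1 - 12*138*(-451)) = 1/148164 + (1 + 746856) = 1/148164 + 746857 = 110657320549/148164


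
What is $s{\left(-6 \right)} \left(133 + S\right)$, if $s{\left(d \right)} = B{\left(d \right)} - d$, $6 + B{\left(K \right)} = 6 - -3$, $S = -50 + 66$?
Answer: $1341$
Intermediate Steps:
$S = 16$
$B{\left(K \right)} = 3$ ($B{\left(K \right)} = -6 + \left(6 - -3\right) = -6 + \left(6 + 3\right) = -6 + 9 = 3$)
$s{\left(d \right)} = 3 - d$
$s{\left(-6 \right)} \left(133 + S\right) = \left(3 - -6\right) \left(133 + 16\right) = \left(3 + 6\right) 149 = 9 \cdot 149 = 1341$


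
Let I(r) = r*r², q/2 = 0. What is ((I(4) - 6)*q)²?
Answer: 0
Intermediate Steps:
q = 0 (q = 2*0 = 0)
I(r) = r³
((I(4) - 6)*q)² = ((4³ - 6)*0)² = ((64 - 6)*0)² = (58*0)² = 0² = 0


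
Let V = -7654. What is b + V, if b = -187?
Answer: -7841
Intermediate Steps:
b + V = -187 - 7654 = -7841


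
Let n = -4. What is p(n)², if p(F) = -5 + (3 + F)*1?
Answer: 36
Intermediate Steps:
p(F) = -2 + F (p(F) = -5 + (3 + F) = -2 + F)
p(n)² = (-2 - 4)² = (-6)² = 36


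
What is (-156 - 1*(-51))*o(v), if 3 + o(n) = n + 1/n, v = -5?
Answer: 861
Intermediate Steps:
o(n) = -3 + n + 1/n (o(n) = -3 + (n + 1/n) = -3 + n + 1/n)
(-156 - 1*(-51))*o(v) = (-156 - 1*(-51))*(-3 - 5 + 1/(-5)) = (-156 + 51)*(-3 - 5 - ⅕) = -105*(-41/5) = 861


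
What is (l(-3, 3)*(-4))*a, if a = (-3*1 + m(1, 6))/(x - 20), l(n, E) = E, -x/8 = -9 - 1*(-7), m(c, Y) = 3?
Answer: 0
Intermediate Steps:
x = 16 (x = -8*(-9 - 1*(-7)) = -8*(-9 + 7) = -8*(-2) = 16)
a = 0 (a = (-3*1 + 3)/(16 - 20) = (-3 + 3)/(-4) = 0*(-¼) = 0)
(l(-3, 3)*(-4))*a = (3*(-4))*0 = -12*0 = 0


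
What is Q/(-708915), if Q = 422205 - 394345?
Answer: -5572/141783 ≈ -0.039299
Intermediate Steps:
Q = 27860
Q/(-708915) = 27860/(-708915) = 27860*(-1/708915) = -5572/141783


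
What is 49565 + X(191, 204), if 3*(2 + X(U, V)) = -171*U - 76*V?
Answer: 33508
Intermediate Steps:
X(U, V) = -2 - 57*U - 76*V/3 (X(U, V) = -2 + (-171*U - 76*V)/3 = -2 + (-57*U - 76*V/3) = -2 - 57*U - 76*V/3)
49565 + X(191, 204) = 49565 + (-2 - 57*191 - 76/3*204) = 49565 + (-2 - 10887 - 5168) = 49565 - 16057 = 33508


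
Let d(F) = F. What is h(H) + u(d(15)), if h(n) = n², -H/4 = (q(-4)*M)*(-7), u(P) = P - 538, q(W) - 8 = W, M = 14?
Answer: 2458101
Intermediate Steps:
q(W) = 8 + W
u(P) = -538 + P
H = 1568 (H = -4*(8 - 4)*14*(-7) = -4*4*14*(-7) = -224*(-7) = -4*(-392) = 1568)
h(H) + u(d(15)) = 1568² + (-538 + 15) = 2458624 - 523 = 2458101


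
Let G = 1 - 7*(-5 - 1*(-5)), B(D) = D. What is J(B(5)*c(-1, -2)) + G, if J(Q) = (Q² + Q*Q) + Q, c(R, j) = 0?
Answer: 1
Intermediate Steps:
J(Q) = Q + 2*Q² (J(Q) = (Q² + Q²) + Q = 2*Q² + Q = Q + 2*Q²)
G = 1 (G = 1 - 7*(-5 + 5) = 1 - 7*0 = 1 + 0 = 1)
J(B(5)*c(-1, -2)) + G = (5*0)*(1 + 2*(5*0)) + 1 = 0*(1 + 2*0) + 1 = 0*(1 + 0) + 1 = 0*1 + 1 = 0 + 1 = 1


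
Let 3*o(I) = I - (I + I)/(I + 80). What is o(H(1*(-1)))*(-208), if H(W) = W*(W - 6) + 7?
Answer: -133952/141 ≈ -950.01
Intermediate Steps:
H(W) = 7 + W*(-6 + W) (H(W) = W*(-6 + W) + 7 = 7 + W*(-6 + W))
o(I) = I/3 - 2*I/(3*(80 + I)) (o(I) = (I - (I + I)/(I + 80))/3 = (I - 2*I/(80 + I))/3 = I/3 - 2*I/(3*(80 + I)))
o(H(1*(-1)))*(-208) = ((7 + (1*(-1))² - 6*(-1))*(78 + (7 + (1*(-1))² - 6*(-1)))/(3*(80 + (7 + (1*(-1))² - 6*(-1)))))*(-208) = ((7 + (-1)² - 6*(-1))*(78 + (7 + (-1)² - 6*(-1)))/(3*(80 + (7 + (-1)² - 6*(-1)))))*(-208) = ((7 + 1 + 6)*(78 + (7 + 1 + 6))/(3*(80 + (7 + 1 + 6))))*(-208) = ((⅓)*14*(78 + 14)/(80 + 14))*(-208) = ((⅓)*14*92/94)*(-208) = ((⅓)*14*(1/94)*92)*(-208) = (644/141)*(-208) = -133952/141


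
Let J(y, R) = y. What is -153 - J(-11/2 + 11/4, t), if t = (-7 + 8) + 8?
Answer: -601/4 ≈ -150.25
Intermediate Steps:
t = 9 (t = 1 + 8 = 9)
-153 - J(-11/2 + 11/4, t) = -153 - (-11/2 + 11/4) = -153 - 1*(-11/4) = -153 + 11/4 = -601/4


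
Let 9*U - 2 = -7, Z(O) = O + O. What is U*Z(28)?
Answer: -280/9 ≈ -31.111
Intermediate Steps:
Z(O) = 2*O
U = -5/9 (U = 2/9 + (⅑)*(-7) = 2/9 - 7/9 = -5/9 ≈ -0.55556)
U*Z(28) = -10*28/9 = -5/9*56 = -280/9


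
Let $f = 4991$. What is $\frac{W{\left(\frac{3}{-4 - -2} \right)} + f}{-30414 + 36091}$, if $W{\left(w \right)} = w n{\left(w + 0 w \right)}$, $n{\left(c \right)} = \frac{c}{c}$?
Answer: $\frac{9979}{11354} \approx 0.8789$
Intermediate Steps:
$n{\left(c \right)} = 1$
$W{\left(w \right)} = w$ ($W{\left(w \right)} = w 1 = w$)
$\frac{W{\left(\frac{3}{-4 - -2} \right)} + f}{-30414 + 36091} = \frac{\frac{3}{-4 - -2} + 4991}{-30414 + 36091} = \frac{\frac{3}{-4 + 2} + 4991}{5677} = \left(\frac{3}{-2} + 4991\right) \frac{1}{5677} = \left(3 \left(- \frac{1}{2}\right) + 4991\right) \frac{1}{5677} = \left(- \frac{3}{2} + 4991\right) \frac{1}{5677} = \frac{9979}{2} \cdot \frac{1}{5677} = \frac{9979}{11354}$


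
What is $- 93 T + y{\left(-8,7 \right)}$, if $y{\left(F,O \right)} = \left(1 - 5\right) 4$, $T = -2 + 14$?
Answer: $-1132$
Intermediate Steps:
$T = 12$
$y{\left(F,O \right)} = -16$ ($y{\left(F,O \right)} = \left(-4\right) 4 = -16$)
$- 93 T + y{\left(-8,7 \right)} = \left(-93\right) 12 - 16 = -1116 - 16 = -1132$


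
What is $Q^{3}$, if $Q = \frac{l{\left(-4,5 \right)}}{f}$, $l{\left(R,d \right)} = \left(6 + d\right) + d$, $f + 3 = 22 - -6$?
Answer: $\frac{4096}{15625} \approx 0.26214$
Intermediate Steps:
$f = 25$ ($f = -3 + \left(22 - -6\right) = -3 + \left(22 + 6\right) = -3 + 28 = 25$)
$l{\left(R,d \right)} = 6 + 2 d$
$Q = \frac{16}{25}$ ($Q = \frac{6 + 2 \cdot 5}{25} = \left(6 + 10\right) \frac{1}{25} = 16 \cdot \frac{1}{25} = \frac{16}{25} \approx 0.64$)
$Q^{3} = \left(\frac{16}{25}\right)^{3} = \frac{4096}{15625}$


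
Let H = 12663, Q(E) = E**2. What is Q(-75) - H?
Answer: -7038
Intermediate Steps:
Q(-75) - H = (-75)**2 - 1*12663 = 5625 - 12663 = -7038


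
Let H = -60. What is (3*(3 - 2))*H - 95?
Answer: -275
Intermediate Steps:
(3*(3 - 2))*H - 95 = (3*(3 - 2))*(-60) - 95 = (3*1)*(-60) - 95 = 3*(-60) - 95 = -180 - 95 = -275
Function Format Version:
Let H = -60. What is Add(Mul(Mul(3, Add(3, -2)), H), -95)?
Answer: -275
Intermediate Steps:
Add(Mul(Mul(3, Add(3, -2)), H), -95) = Add(Mul(Mul(3, Add(3, -2)), -60), -95) = Add(Mul(Mul(3, 1), -60), -95) = Add(Mul(3, -60), -95) = Add(-180, -95) = -275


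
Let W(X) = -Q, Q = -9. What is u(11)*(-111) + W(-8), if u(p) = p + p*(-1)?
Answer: 9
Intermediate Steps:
u(p) = 0 (u(p) = p - p = 0)
W(X) = 9 (W(X) = -1*(-9) = 9)
u(11)*(-111) + W(-8) = 0*(-111) + 9 = 0 + 9 = 9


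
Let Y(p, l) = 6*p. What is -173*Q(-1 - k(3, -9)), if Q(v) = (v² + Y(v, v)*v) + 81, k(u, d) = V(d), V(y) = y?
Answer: -91517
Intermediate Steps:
k(u, d) = d
Q(v) = 81 + 7*v² (Q(v) = (v² + (6*v)*v) + 81 = (v² + 6*v²) + 81 = 7*v² + 81 = 81 + 7*v²)
-173*Q(-1 - k(3, -9)) = -173*(81 + 7*(-1 - 1*(-9))²) = -173*(81 + 7*(-1 + 9)²) = -173*(81 + 7*8²) = -173*(81 + 7*64) = -173*(81 + 448) = -173*529 = -91517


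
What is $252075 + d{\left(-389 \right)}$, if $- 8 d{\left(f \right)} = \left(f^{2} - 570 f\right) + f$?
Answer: $\frac{821969}{4} \approx 2.0549 \cdot 10^{5}$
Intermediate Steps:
$d{\left(f \right)} = - \frac{f^{2}}{8} + \frac{569 f}{8}$ ($d{\left(f \right)} = - \frac{\left(f^{2} - 570 f\right) + f}{8} = - \frac{f^{2} - 569 f}{8} = - \frac{f^{2}}{8} + \frac{569 f}{8}$)
$252075 + d{\left(-389 \right)} = 252075 + \frac{1}{8} \left(-389\right) \left(569 - -389\right) = 252075 + \frac{1}{8} \left(-389\right) \left(569 + 389\right) = 252075 + \frac{1}{8} \left(-389\right) 958 = 252075 - \frac{186331}{4} = \frac{821969}{4}$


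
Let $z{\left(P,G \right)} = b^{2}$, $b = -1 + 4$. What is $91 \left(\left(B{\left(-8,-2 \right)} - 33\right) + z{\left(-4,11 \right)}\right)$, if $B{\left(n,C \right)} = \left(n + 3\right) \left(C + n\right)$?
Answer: $2366$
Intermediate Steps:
$b = 3$
$z{\left(P,G \right)} = 9$ ($z{\left(P,G \right)} = 3^{2} = 9$)
$B{\left(n,C \right)} = \left(3 + n\right) \left(C + n\right)$
$91 \left(\left(B{\left(-8,-2 \right)} - 33\right) + z{\left(-4,11 \right)}\right) = 91 \left(\left(\left(\left(-8\right)^{2} + 3 \left(-2\right) + 3 \left(-8\right) - -16\right) - 33\right) + 9\right) = 91 \left(\left(\left(64 - 6 - 24 + 16\right) - 33\right) + 9\right) = 91 \left(\left(50 - 33\right) + 9\right) = 91 \left(17 + 9\right) = 91 \cdot 26 = 2366$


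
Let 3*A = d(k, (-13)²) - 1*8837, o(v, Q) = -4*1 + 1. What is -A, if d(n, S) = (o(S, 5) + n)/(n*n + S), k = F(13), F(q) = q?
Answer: 497816/169 ≈ 2945.7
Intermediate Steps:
o(v, Q) = -3 (o(v, Q) = -4 + 1 = -3)
k = 13
d(n, S) = (-3 + n)/(S + n²) (d(n, S) = (-3 + n)/(n*n + S) = (-3 + n)/(n² + S) = (-3 + n)/(S + n²))
A = -497816/169 (A = ((-3 + 13)/((-13)² + 13²) - 1*8837)/3 = (10/(169 + 169) - 8837)/3 = (10/338 - 8837)/3 = ((1/338)*10 - 8837)/3 = (5/169 - 8837)/3 = (⅓)*(-1493448/169) = -497816/169 ≈ -2945.7)
-A = -1*(-497816/169) = 497816/169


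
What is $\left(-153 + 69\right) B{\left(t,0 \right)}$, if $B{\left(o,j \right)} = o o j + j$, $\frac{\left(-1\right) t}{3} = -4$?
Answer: $0$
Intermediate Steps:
$t = 12$ ($t = \left(-3\right) \left(-4\right) = 12$)
$B{\left(o,j \right)} = j + j o^{2}$ ($B{\left(o,j \right)} = o^{2} j + j = j o^{2} + j = j + j o^{2}$)
$\left(-153 + 69\right) B{\left(t,0 \right)} = \left(-153 + 69\right) 0 \left(1 + 12^{2}\right) = - 84 \cdot 0 \left(1 + 144\right) = - 84 \cdot 0 \cdot 145 = \left(-84\right) 0 = 0$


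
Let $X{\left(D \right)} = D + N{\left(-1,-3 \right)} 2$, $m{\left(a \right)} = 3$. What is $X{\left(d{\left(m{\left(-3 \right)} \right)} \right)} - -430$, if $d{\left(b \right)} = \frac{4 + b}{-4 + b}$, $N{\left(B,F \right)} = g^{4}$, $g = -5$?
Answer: $1673$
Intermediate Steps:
$N{\left(B,F \right)} = 625$ ($N{\left(B,F \right)} = \left(-5\right)^{4} = 625$)
$d{\left(b \right)} = \frac{4 + b}{-4 + b}$
$X{\left(D \right)} = 1250 + D$ ($X{\left(D \right)} = D + 625 \cdot 2 = D + 1250 = 1250 + D$)
$X{\left(d{\left(m{\left(-3 \right)} \right)} \right)} - -430 = \left(1250 + \frac{4 + 3}{-4 + 3}\right) - -430 = \left(1250 + \frac{1}{-1} \cdot 7\right) + 430 = \left(1250 - 7\right) + 430 = 1243 + 430 = 1673$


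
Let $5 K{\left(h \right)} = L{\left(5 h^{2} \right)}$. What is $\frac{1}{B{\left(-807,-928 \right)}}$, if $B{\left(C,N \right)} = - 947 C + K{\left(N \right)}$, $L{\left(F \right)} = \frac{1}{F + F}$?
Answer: $\frac{43059200}{32907089356801} \approx 1.3085 \cdot 10^{-6}$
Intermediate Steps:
$L{\left(F \right)} = \frac{1}{2 F}$
$K{\left(h \right)} = \frac{1}{50 h^{2}}$ ($K{\left(h \right)} = \frac{\frac{1}{2} \frac{1}{5 h^{2}}}{5} = \frac{\frac{1}{10} \frac{1}{h^{2}}}{5} = \frac{1}{50 h^{2}}$)
$B{\left(C,N \right)} = - 947 C + \frac{1}{50 N^{2}}$
$\frac{1}{B{\left(-807,-928 \right)}} = \frac{1}{\left(-947\right) \left(-807\right) + \frac{1}{50 \cdot 861184}} = \frac{1}{764229 + \frac{1}{50} \cdot \frac{1}{861184}} = \frac{1}{764229 + \frac{1}{43059200}} = \frac{1}{\frac{32907089356801}{43059200}} = \frac{43059200}{32907089356801}$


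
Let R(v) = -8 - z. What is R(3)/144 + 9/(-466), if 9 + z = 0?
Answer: -415/33552 ≈ -0.012369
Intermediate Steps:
z = -9 (z = -9 + 0 = -9)
R(v) = 1 (R(v) = -8 - 1*(-9) = -8 + 9 = 1)
R(3)/144 + 9/(-466) = 1/144 + 9/(-466) = 1*(1/144) + 9*(-1/466) = 1/144 - 9/466 = -415/33552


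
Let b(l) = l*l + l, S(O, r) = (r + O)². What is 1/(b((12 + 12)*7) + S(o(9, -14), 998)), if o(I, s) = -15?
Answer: 1/994681 ≈ 1.0053e-6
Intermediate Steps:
S(O, r) = (O + r)²
b(l) = l + l² (b(l) = l² + l = l + l²)
1/(b((12 + 12)*7) + S(o(9, -14), 998)) = 1/(((12 + 12)*7)*(1 + (12 + 12)*7) + (-15 + 998)²) = 1/((24*7)*(1 + 24*7) + 983²) = 1/(168*(1 + 168) + 966289) = 1/(168*169 + 966289) = 1/(28392 + 966289) = 1/994681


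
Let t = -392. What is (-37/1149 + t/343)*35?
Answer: -47255/1149 ≈ -41.127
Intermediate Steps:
(-37/1149 + t/343)*35 = (-37/1149 - 392/343)*35 = (-37*1/1149 - 392*1/343)*35 = (-37/1149 - 8/7)*35 = -9451/8043*35 = -47255/1149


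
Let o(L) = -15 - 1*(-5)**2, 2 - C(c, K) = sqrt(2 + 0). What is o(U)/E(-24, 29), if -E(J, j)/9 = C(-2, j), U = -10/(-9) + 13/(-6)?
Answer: 40/9 + 20*sqrt(2)/9 ≈ 7.5871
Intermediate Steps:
C(c, K) = 2 - sqrt(2) (C(c, K) = 2 - sqrt(2 + 0) = 2 - sqrt(2))
U = -19/18 (U = -10*(-1/9) + 13*(-1/6) = 10/9 - 13/6 = -19/18 ≈ -1.0556)
o(L) = -40 (o(L) = -15 - 1*25 = -15 - 25 = -40)
E(J, j) = -18 + 9*sqrt(2) (E(J, j) = -9*(2 - sqrt(2)) = -18 + 9*sqrt(2))
o(U)/E(-24, 29) = -40/(-18 + 9*sqrt(2))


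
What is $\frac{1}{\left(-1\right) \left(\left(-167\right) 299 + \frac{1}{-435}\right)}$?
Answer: $\frac{435}{21720856} \approx 2.0027 \cdot 10^{-5}$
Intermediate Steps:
$\frac{1}{\left(-1\right) \left(\left(-167\right) 299 + \frac{1}{-435}\right)} = \frac{1}{\left(-1\right) \left(-49933 - \frac{1}{435}\right)} = \frac{1}{\left(-1\right) \left(- \frac{21720856}{435}\right)} = \frac{1}{\frac{21720856}{435}} = \frac{435}{21720856}$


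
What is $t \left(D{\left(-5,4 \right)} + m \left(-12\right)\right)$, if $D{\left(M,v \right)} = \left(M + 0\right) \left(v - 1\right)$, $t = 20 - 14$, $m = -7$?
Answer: $414$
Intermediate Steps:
$t = 6$ ($t = 20 - 14 = 6$)
$D{\left(M,v \right)} = M \left(-1 + v\right)$
$t \left(D{\left(-5,4 \right)} + m \left(-12\right)\right) = 6 \left(- 5 \left(-1 + 4\right) - -84\right) = 6 \left(\left(-5\right) 3 + 84\right) = 6 \left(-15 + 84\right) = 6 \cdot 69 = 414$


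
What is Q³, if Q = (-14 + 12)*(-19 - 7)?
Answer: 140608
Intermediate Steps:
Q = 52 (Q = -2*(-26) = 52)
Q³ = 52³ = 140608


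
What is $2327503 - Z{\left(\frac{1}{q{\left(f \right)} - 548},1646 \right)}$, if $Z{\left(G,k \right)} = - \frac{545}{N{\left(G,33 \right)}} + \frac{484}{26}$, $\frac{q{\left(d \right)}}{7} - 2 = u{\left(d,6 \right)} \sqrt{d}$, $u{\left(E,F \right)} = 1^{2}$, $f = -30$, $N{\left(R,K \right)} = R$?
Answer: $\frac{26473907}{13} + 3815 i \sqrt{30} \approx 2.0365 \cdot 10^{6} + 20896.0 i$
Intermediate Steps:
$u{\left(E,F \right)} = 1$
$q{\left(d \right)} = 14 + 7 \sqrt{d}$ ($q{\left(d \right)} = 14 + 7 \cdot 1 \sqrt{d} = 14 + 7 \sqrt{d}$)
$Z{\left(G,k \right)} = \frac{242}{13} - \frac{545}{G}$ ($Z{\left(G,k \right)} = - \frac{545}{G} + \frac{484}{26} = - \frac{545}{G} + 484 \cdot \frac{1}{26} = - \frac{545}{G} + \frac{242}{13} = \frac{242}{13} - \frac{545}{G}$)
$2327503 - Z{\left(\frac{1}{q{\left(f \right)} - 548},1646 \right)} = 2327503 - \left(\frac{242}{13} - \frac{545}{\frac{1}{\left(14 + 7 \sqrt{-30}\right) - 548}}\right) = 2327503 - \left(\frac{242}{13} - \frac{545}{\frac{1}{\left(14 + 7 i \sqrt{30}\right) - 548}}\right) = 2327503 - \left(\frac{242}{13} - \frac{545}{\frac{1}{-534 + 7 i \sqrt{30}}}\right) = 2327503 - \left(\frac{242}{13} - 545 \left(-534 + 7 i \sqrt{30}\right)\right) = 2327503 - \left(\frac{242}{13} + \left(291030 - 3815 i \sqrt{30}\right)\right) = 2327503 - \left(\frac{3783632}{13} - 3815 i \sqrt{30}\right) = \frac{26473907}{13} + 3815 i \sqrt{30}$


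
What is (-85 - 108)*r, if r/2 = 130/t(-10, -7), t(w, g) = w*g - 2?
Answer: -12545/17 ≈ -737.94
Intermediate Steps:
t(w, g) = -2 + g*w (t(w, g) = g*w - 2 = -2 + g*w)
r = 65/17 (r = 2*(130/(-2 - 7*(-10))) = 2*(130/(-2 + 70)) = 2*(130/68) = 2*(130*(1/68)) = 2*(65/34) = 65/17 ≈ 3.8235)
(-85 - 108)*r = (-85 - 108)*(65/17) = -193*65/17 = -12545/17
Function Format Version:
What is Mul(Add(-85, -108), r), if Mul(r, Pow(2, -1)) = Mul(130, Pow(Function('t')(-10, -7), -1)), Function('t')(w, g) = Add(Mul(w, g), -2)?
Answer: Rational(-12545, 17) ≈ -737.94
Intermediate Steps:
Function('t')(w, g) = Add(-2, Mul(g, w)) (Function('t')(w, g) = Add(Mul(g, w), -2) = Add(-2, Mul(g, w)))
r = Rational(65, 17) (r = Mul(2, Mul(130, Pow(Add(-2, Mul(-7, -10)), -1))) = Mul(2, Mul(130, Pow(Add(-2, 70), -1))) = Mul(2, Mul(130, Pow(68, -1))) = Mul(2, Mul(130, Rational(1, 68))) = Mul(2, Rational(65, 34)) = Rational(65, 17) ≈ 3.8235)
Mul(Add(-85, -108), r) = Mul(Add(-85, -108), Rational(65, 17)) = Mul(-193, Rational(65, 17)) = Rational(-12545, 17)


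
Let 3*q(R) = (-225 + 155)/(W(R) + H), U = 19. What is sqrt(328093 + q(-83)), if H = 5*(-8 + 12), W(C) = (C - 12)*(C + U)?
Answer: sqrt(1098750634890)/1830 ≈ 572.79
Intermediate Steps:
W(C) = (-12 + C)*(19 + C) (W(C) = (C - 12)*(C + 19) = (-12 + C)*(19 + C))
H = 20 (H = 5*4 = 20)
q(R) = -70/(3*(-208 + R**2 + 7*R)) (q(R) = ((-225 + 155)/((-228 + R**2 + 7*R) + 20))/3 = (-70/(-208 + R**2 + 7*R))/3 = -70/(3*(-208 + R**2 + 7*R)))
sqrt(328093 + q(-83)) = sqrt(328093 - 70/(-624 + 3*(-83)**2 + 21*(-83))) = sqrt(328093 - 70/(-624 + 3*6889 - 1743)) = sqrt(328093 - 70/(-624 + 20667 - 1743)) = sqrt(328093 - 70/18300) = sqrt(328093 - 70*1/18300) = sqrt(328093 - 7/1830) = sqrt(600410183/1830) = sqrt(1098750634890)/1830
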